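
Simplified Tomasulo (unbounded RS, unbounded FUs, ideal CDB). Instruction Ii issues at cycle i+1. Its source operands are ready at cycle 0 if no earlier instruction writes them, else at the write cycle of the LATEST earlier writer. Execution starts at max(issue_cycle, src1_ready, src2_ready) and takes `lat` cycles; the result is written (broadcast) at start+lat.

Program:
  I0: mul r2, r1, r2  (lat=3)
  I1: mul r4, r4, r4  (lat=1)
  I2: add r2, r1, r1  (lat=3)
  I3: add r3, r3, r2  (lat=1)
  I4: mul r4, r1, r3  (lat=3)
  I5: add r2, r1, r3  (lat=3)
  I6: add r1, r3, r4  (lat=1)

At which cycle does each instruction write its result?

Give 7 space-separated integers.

Answer: 4 3 6 7 10 10 11

Derivation:
I0 mul r2: issue@1 deps=(None,None) exec_start@1 write@4
I1 mul r4: issue@2 deps=(None,None) exec_start@2 write@3
I2 add r2: issue@3 deps=(None,None) exec_start@3 write@6
I3 add r3: issue@4 deps=(None,2) exec_start@6 write@7
I4 mul r4: issue@5 deps=(None,3) exec_start@7 write@10
I5 add r2: issue@6 deps=(None,3) exec_start@7 write@10
I6 add r1: issue@7 deps=(3,4) exec_start@10 write@11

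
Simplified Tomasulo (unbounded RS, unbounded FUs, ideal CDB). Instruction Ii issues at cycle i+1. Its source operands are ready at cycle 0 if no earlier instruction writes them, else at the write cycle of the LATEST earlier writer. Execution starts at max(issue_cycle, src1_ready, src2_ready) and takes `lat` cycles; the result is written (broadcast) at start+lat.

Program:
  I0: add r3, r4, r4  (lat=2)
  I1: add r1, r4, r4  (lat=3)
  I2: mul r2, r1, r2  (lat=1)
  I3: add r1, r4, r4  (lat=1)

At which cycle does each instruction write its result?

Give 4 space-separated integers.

Answer: 3 5 6 5

Derivation:
I0 add r3: issue@1 deps=(None,None) exec_start@1 write@3
I1 add r1: issue@2 deps=(None,None) exec_start@2 write@5
I2 mul r2: issue@3 deps=(1,None) exec_start@5 write@6
I3 add r1: issue@4 deps=(None,None) exec_start@4 write@5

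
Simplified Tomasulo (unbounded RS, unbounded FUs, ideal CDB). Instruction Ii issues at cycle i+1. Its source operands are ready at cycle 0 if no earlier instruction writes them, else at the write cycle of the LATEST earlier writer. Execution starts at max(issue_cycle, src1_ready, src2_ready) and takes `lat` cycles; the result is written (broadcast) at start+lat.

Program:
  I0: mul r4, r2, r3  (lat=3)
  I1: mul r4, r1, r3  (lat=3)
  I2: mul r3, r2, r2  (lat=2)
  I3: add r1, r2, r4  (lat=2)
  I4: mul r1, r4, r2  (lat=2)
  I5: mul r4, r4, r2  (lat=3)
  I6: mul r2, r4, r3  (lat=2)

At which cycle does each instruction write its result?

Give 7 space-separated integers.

I0 mul r4: issue@1 deps=(None,None) exec_start@1 write@4
I1 mul r4: issue@2 deps=(None,None) exec_start@2 write@5
I2 mul r3: issue@3 deps=(None,None) exec_start@3 write@5
I3 add r1: issue@4 deps=(None,1) exec_start@5 write@7
I4 mul r1: issue@5 deps=(1,None) exec_start@5 write@7
I5 mul r4: issue@6 deps=(1,None) exec_start@6 write@9
I6 mul r2: issue@7 deps=(5,2) exec_start@9 write@11

Answer: 4 5 5 7 7 9 11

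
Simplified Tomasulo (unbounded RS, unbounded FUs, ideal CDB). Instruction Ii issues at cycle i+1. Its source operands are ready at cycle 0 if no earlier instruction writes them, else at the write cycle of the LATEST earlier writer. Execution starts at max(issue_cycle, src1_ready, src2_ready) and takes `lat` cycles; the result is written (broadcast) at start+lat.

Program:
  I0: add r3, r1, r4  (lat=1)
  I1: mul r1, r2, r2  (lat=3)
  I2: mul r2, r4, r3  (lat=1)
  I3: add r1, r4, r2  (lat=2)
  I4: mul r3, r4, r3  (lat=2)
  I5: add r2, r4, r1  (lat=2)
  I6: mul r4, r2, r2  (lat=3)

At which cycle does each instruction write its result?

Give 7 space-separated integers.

Answer: 2 5 4 6 7 8 11

Derivation:
I0 add r3: issue@1 deps=(None,None) exec_start@1 write@2
I1 mul r1: issue@2 deps=(None,None) exec_start@2 write@5
I2 mul r2: issue@3 deps=(None,0) exec_start@3 write@4
I3 add r1: issue@4 deps=(None,2) exec_start@4 write@6
I4 mul r3: issue@5 deps=(None,0) exec_start@5 write@7
I5 add r2: issue@6 deps=(None,3) exec_start@6 write@8
I6 mul r4: issue@7 deps=(5,5) exec_start@8 write@11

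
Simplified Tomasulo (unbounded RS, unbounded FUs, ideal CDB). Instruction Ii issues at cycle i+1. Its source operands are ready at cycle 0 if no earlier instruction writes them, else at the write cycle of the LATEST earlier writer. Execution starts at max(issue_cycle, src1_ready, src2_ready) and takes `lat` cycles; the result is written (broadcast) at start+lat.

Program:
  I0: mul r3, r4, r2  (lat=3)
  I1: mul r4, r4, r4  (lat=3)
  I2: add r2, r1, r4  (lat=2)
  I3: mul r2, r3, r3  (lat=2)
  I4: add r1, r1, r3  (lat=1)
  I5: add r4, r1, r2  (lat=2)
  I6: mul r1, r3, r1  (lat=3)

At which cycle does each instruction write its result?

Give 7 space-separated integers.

I0 mul r3: issue@1 deps=(None,None) exec_start@1 write@4
I1 mul r4: issue@2 deps=(None,None) exec_start@2 write@5
I2 add r2: issue@3 deps=(None,1) exec_start@5 write@7
I3 mul r2: issue@4 deps=(0,0) exec_start@4 write@6
I4 add r1: issue@5 deps=(None,0) exec_start@5 write@6
I5 add r4: issue@6 deps=(4,3) exec_start@6 write@8
I6 mul r1: issue@7 deps=(0,4) exec_start@7 write@10

Answer: 4 5 7 6 6 8 10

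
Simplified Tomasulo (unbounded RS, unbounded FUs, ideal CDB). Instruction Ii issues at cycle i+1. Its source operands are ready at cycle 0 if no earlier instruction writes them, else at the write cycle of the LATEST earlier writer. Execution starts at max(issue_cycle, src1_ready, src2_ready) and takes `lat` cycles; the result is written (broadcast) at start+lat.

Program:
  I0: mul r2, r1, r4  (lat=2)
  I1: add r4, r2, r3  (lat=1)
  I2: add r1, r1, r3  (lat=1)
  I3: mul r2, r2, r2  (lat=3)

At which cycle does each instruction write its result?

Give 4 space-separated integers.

I0 mul r2: issue@1 deps=(None,None) exec_start@1 write@3
I1 add r4: issue@2 deps=(0,None) exec_start@3 write@4
I2 add r1: issue@3 deps=(None,None) exec_start@3 write@4
I3 mul r2: issue@4 deps=(0,0) exec_start@4 write@7

Answer: 3 4 4 7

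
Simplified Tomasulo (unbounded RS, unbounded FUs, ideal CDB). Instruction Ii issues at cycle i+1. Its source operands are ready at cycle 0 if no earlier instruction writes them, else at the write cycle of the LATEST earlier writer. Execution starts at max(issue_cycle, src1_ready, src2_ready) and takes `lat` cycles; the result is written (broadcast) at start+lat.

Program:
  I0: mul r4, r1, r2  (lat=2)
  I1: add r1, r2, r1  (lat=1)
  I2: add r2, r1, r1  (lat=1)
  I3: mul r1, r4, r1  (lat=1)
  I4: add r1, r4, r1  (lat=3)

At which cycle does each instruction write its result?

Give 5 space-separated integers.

Answer: 3 3 4 5 8

Derivation:
I0 mul r4: issue@1 deps=(None,None) exec_start@1 write@3
I1 add r1: issue@2 deps=(None,None) exec_start@2 write@3
I2 add r2: issue@3 deps=(1,1) exec_start@3 write@4
I3 mul r1: issue@4 deps=(0,1) exec_start@4 write@5
I4 add r1: issue@5 deps=(0,3) exec_start@5 write@8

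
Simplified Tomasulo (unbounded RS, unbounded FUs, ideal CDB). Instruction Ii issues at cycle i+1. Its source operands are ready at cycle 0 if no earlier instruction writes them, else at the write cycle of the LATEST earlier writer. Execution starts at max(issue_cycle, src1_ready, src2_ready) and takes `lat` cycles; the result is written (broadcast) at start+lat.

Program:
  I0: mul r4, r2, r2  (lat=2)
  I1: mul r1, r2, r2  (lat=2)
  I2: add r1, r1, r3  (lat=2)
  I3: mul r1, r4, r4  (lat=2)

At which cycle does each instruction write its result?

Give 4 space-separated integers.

Answer: 3 4 6 6

Derivation:
I0 mul r4: issue@1 deps=(None,None) exec_start@1 write@3
I1 mul r1: issue@2 deps=(None,None) exec_start@2 write@4
I2 add r1: issue@3 deps=(1,None) exec_start@4 write@6
I3 mul r1: issue@4 deps=(0,0) exec_start@4 write@6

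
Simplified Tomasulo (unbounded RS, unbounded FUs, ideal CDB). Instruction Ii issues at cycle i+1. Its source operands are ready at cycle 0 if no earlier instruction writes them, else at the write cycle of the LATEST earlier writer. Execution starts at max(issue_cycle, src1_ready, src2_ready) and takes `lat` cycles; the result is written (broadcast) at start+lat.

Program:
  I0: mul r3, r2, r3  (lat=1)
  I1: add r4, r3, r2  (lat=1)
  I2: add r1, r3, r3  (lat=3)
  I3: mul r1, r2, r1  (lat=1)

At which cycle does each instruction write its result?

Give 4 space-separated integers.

Answer: 2 3 6 7

Derivation:
I0 mul r3: issue@1 deps=(None,None) exec_start@1 write@2
I1 add r4: issue@2 deps=(0,None) exec_start@2 write@3
I2 add r1: issue@3 deps=(0,0) exec_start@3 write@6
I3 mul r1: issue@4 deps=(None,2) exec_start@6 write@7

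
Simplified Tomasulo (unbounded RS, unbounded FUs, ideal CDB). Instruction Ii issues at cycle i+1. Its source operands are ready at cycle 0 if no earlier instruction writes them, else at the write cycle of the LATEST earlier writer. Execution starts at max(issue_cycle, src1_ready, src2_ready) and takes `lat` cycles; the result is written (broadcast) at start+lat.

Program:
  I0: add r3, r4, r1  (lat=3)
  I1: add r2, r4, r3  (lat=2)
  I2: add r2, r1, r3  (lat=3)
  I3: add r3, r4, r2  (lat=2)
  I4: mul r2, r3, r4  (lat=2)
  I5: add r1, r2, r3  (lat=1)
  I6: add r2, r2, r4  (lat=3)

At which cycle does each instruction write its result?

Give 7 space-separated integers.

Answer: 4 6 7 9 11 12 14

Derivation:
I0 add r3: issue@1 deps=(None,None) exec_start@1 write@4
I1 add r2: issue@2 deps=(None,0) exec_start@4 write@6
I2 add r2: issue@3 deps=(None,0) exec_start@4 write@7
I3 add r3: issue@4 deps=(None,2) exec_start@7 write@9
I4 mul r2: issue@5 deps=(3,None) exec_start@9 write@11
I5 add r1: issue@6 deps=(4,3) exec_start@11 write@12
I6 add r2: issue@7 deps=(4,None) exec_start@11 write@14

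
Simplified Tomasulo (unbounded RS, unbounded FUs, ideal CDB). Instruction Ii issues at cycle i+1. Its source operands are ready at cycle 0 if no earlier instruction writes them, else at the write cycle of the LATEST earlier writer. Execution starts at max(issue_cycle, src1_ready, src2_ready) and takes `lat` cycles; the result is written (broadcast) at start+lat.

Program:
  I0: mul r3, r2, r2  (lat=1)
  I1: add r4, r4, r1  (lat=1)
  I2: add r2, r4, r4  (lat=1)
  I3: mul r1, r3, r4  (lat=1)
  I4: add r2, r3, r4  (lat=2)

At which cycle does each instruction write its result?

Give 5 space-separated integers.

Answer: 2 3 4 5 7

Derivation:
I0 mul r3: issue@1 deps=(None,None) exec_start@1 write@2
I1 add r4: issue@2 deps=(None,None) exec_start@2 write@3
I2 add r2: issue@3 deps=(1,1) exec_start@3 write@4
I3 mul r1: issue@4 deps=(0,1) exec_start@4 write@5
I4 add r2: issue@5 deps=(0,1) exec_start@5 write@7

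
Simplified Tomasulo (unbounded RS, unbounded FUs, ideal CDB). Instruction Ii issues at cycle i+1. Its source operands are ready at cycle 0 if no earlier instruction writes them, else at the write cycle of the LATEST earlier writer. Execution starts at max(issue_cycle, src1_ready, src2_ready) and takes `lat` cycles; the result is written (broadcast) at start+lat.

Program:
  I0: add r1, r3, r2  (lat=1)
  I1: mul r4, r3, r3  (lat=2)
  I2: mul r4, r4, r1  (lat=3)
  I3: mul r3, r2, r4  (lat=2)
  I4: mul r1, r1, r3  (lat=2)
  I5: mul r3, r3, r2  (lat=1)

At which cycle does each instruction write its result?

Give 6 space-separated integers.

I0 add r1: issue@1 deps=(None,None) exec_start@1 write@2
I1 mul r4: issue@2 deps=(None,None) exec_start@2 write@4
I2 mul r4: issue@3 deps=(1,0) exec_start@4 write@7
I3 mul r3: issue@4 deps=(None,2) exec_start@7 write@9
I4 mul r1: issue@5 deps=(0,3) exec_start@9 write@11
I5 mul r3: issue@6 deps=(3,None) exec_start@9 write@10

Answer: 2 4 7 9 11 10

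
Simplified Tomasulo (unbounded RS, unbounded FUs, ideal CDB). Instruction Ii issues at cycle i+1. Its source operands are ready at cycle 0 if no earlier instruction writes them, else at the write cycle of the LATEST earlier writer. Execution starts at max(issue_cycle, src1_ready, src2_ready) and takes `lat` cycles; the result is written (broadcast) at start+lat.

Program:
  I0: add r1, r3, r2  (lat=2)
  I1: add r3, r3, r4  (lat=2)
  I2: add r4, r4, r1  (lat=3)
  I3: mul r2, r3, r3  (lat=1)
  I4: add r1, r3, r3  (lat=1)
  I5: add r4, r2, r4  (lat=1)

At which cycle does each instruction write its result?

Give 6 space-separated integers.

I0 add r1: issue@1 deps=(None,None) exec_start@1 write@3
I1 add r3: issue@2 deps=(None,None) exec_start@2 write@4
I2 add r4: issue@3 deps=(None,0) exec_start@3 write@6
I3 mul r2: issue@4 deps=(1,1) exec_start@4 write@5
I4 add r1: issue@5 deps=(1,1) exec_start@5 write@6
I5 add r4: issue@6 deps=(3,2) exec_start@6 write@7

Answer: 3 4 6 5 6 7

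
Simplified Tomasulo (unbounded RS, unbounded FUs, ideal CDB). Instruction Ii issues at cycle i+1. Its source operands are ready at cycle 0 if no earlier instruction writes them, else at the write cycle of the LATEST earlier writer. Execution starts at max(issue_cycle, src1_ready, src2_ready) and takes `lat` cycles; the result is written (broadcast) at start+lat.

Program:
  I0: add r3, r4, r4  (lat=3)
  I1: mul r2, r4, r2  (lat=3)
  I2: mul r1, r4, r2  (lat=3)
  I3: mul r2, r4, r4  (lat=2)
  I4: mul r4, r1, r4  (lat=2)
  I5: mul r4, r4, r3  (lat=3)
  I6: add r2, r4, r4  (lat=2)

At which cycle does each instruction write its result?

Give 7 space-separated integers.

Answer: 4 5 8 6 10 13 15

Derivation:
I0 add r3: issue@1 deps=(None,None) exec_start@1 write@4
I1 mul r2: issue@2 deps=(None,None) exec_start@2 write@5
I2 mul r1: issue@3 deps=(None,1) exec_start@5 write@8
I3 mul r2: issue@4 deps=(None,None) exec_start@4 write@6
I4 mul r4: issue@5 deps=(2,None) exec_start@8 write@10
I5 mul r4: issue@6 deps=(4,0) exec_start@10 write@13
I6 add r2: issue@7 deps=(5,5) exec_start@13 write@15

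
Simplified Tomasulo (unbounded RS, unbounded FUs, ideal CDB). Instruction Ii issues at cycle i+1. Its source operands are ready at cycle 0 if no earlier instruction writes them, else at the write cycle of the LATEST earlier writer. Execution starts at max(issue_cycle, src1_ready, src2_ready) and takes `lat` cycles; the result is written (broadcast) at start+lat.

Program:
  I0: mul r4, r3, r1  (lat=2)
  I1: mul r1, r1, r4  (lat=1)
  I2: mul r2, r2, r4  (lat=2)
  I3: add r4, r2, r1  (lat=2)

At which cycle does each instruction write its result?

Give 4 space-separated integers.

Answer: 3 4 5 7

Derivation:
I0 mul r4: issue@1 deps=(None,None) exec_start@1 write@3
I1 mul r1: issue@2 deps=(None,0) exec_start@3 write@4
I2 mul r2: issue@3 deps=(None,0) exec_start@3 write@5
I3 add r4: issue@4 deps=(2,1) exec_start@5 write@7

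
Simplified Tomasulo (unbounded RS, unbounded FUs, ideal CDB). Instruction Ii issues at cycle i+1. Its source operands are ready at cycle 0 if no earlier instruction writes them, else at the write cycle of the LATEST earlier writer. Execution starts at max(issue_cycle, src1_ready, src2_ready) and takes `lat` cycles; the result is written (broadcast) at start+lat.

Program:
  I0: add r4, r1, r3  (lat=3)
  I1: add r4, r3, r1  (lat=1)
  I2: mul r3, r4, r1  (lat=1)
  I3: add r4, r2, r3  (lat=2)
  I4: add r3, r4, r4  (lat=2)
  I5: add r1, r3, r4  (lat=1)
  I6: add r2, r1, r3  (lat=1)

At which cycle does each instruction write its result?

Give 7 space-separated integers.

Answer: 4 3 4 6 8 9 10

Derivation:
I0 add r4: issue@1 deps=(None,None) exec_start@1 write@4
I1 add r4: issue@2 deps=(None,None) exec_start@2 write@3
I2 mul r3: issue@3 deps=(1,None) exec_start@3 write@4
I3 add r4: issue@4 deps=(None,2) exec_start@4 write@6
I4 add r3: issue@5 deps=(3,3) exec_start@6 write@8
I5 add r1: issue@6 deps=(4,3) exec_start@8 write@9
I6 add r2: issue@7 deps=(5,4) exec_start@9 write@10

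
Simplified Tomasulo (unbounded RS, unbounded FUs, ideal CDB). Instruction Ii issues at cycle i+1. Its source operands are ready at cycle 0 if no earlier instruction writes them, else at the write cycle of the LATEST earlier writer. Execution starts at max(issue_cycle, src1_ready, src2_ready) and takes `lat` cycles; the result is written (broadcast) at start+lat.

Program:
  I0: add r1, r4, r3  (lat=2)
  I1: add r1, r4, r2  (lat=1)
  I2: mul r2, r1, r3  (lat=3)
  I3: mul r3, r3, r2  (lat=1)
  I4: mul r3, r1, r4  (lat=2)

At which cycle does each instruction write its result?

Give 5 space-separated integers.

I0 add r1: issue@1 deps=(None,None) exec_start@1 write@3
I1 add r1: issue@2 deps=(None,None) exec_start@2 write@3
I2 mul r2: issue@3 deps=(1,None) exec_start@3 write@6
I3 mul r3: issue@4 deps=(None,2) exec_start@6 write@7
I4 mul r3: issue@5 deps=(1,None) exec_start@5 write@7

Answer: 3 3 6 7 7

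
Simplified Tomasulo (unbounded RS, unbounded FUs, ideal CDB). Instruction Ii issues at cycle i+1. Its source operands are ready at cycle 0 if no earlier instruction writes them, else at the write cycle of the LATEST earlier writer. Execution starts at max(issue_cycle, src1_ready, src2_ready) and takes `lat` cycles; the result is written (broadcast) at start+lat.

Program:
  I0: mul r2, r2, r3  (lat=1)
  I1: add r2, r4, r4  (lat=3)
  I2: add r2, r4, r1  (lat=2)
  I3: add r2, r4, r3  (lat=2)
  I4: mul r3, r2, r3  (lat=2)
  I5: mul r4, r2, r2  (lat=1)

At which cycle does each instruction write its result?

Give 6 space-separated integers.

Answer: 2 5 5 6 8 7

Derivation:
I0 mul r2: issue@1 deps=(None,None) exec_start@1 write@2
I1 add r2: issue@2 deps=(None,None) exec_start@2 write@5
I2 add r2: issue@3 deps=(None,None) exec_start@3 write@5
I3 add r2: issue@4 deps=(None,None) exec_start@4 write@6
I4 mul r3: issue@5 deps=(3,None) exec_start@6 write@8
I5 mul r4: issue@6 deps=(3,3) exec_start@6 write@7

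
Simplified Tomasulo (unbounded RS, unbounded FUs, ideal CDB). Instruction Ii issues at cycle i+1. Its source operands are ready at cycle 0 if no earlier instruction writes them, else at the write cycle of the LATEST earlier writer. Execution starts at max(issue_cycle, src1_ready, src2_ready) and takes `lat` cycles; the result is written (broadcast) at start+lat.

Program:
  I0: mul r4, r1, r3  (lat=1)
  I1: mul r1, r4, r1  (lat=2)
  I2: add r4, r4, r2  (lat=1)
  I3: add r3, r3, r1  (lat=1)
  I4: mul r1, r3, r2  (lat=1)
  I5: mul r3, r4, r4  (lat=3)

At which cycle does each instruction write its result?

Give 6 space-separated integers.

I0 mul r4: issue@1 deps=(None,None) exec_start@1 write@2
I1 mul r1: issue@2 deps=(0,None) exec_start@2 write@4
I2 add r4: issue@3 deps=(0,None) exec_start@3 write@4
I3 add r3: issue@4 deps=(None,1) exec_start@4 write@5
I4 mul r1: issue@5 deps=(3,None) exec_start@5 write@6
I5 mul r3: issue@6 deps=(2,2) exec_start@6 write@9

Answer: 2 4 4 5 6 9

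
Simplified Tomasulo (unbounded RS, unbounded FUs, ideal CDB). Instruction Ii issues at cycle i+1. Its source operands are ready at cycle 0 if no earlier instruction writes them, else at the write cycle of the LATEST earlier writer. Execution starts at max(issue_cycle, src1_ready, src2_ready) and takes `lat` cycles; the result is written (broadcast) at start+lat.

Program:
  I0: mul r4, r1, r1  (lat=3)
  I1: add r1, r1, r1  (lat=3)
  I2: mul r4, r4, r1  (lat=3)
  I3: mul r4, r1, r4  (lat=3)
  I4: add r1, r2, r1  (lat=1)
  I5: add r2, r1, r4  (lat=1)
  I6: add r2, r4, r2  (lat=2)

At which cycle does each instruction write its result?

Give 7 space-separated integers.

I0 mul r4: issue@1 deps=(None,None) exec_start@1 write@4
I1 add r1: issue@2 deps=(None,None) exec_start@2 write@5
I2 mul r4: issue@3 deps=(0,1) exec_start@5 write@8
I3 mul r4: issue@4 deps=(1,2) exec_start@8 write@11
I4 add r1: issue@5 deps=(None,1) exec_start@5 write@6
I5 add r2: issue@6 deps=(4,3) exec_start@11 write@12
I6 add r2: issue@7 deps=(3,5) exec_start@12 write@14

Answer: 4 5 8 11 6 12 14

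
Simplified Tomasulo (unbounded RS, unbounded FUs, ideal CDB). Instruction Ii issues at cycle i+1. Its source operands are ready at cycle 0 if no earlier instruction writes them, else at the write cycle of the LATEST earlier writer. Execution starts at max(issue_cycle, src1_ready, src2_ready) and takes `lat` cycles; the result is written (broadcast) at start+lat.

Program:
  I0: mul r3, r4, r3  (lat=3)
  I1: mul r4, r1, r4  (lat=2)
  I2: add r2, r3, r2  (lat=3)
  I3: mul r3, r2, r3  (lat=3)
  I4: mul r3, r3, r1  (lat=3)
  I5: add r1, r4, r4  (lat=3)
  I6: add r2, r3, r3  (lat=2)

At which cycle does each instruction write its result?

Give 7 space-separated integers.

Answer: 4 4 7 10 13 9 15

Derivation:
I0 mul r3: issue@1 deps=(None,None) exec_start@1 write@4
I1 mul r4: issue@2 deps=(None,None) exec_start@2 write@4
I2 add r2: issue@3 deps=(0,None) exec_start@4 write@7
I3 mul r3: issue@4 deps=(2,0) exec_start@7 write@10
I4 mul r3: issue@5 deps=(3,None) exec_start@10 write@13
I5 add r1: issue@6 deps=(1,1) exec_start@6 write@9
I6 add r2: issue@7 deps=(4,4) exec_start@13 write@15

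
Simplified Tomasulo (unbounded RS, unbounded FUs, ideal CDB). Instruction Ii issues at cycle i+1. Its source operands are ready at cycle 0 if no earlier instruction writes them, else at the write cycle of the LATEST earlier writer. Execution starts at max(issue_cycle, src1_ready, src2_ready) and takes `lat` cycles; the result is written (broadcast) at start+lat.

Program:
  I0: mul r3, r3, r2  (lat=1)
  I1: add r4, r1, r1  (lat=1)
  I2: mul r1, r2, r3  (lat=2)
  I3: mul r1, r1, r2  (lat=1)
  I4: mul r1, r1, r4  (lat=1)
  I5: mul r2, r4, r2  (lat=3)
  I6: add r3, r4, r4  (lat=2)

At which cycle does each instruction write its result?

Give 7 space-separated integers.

I0 mul r3: issue@1 deps=(None,None) exec_start@1 write@2
I1 add r4: issue@2 deps=(None,None) exec_start@2 write@3
I2 mul r1: issue@3 deps=(None,0) exec_start@3 write@5
I3 mul r1: issue@4 deps=(2,None) exec_start@5 write@6
I4 mul r1: issue@5 deps=(3,1) exec_start@6 write@7
I5 mul r2: issue@6 deps=(1,None) exec_start@6 write@9
I6 add r3: issue@7 deps=(1,1) exec_start@7 write@9

Answer: 2 3 5 6 7 9 9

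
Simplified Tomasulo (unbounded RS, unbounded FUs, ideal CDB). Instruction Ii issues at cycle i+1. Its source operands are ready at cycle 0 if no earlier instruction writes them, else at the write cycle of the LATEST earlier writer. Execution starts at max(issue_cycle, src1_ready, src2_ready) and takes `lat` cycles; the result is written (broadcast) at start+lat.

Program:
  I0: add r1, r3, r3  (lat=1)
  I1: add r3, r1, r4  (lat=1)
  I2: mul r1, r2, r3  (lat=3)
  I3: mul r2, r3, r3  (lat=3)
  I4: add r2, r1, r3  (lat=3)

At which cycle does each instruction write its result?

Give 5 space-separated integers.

Answer: 2 3 6 7 9

Derivation:
I0 add r1: issue@1 deps=(None,None) exec_start@1 write@2
I1 add r3: issue@2 deps=(0,None) exec_start@2 write@3
I2 mul r1: issue@3 deps=(None,1) exec_start@3 write@6
I3 mul r2: issue@4 deps=(1,1) exec_start@4 write@7
I4 add r2: issue@5 deps=(2,1) exec_start@6 write@9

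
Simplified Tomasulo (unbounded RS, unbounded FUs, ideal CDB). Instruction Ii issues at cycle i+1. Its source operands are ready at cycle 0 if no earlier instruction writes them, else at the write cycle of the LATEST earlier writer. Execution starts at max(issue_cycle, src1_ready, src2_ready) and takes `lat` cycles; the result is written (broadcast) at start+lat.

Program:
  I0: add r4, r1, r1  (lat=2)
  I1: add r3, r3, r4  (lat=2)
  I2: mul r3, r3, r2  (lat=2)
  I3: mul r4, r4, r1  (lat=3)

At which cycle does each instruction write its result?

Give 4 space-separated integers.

I0 add r4: issue@1 deps=(None,None) exec_start@1 write@3
I1 add r3: issue@2 deps=(None,0) exec_start@3 write@5
I2 mul r3: issue@3 deps=(1,None) exec_start@5 write@7
I3 mul r4: issue@4 deps=(0,None) exec_start@4 write@7

Answer: 3 5 7 7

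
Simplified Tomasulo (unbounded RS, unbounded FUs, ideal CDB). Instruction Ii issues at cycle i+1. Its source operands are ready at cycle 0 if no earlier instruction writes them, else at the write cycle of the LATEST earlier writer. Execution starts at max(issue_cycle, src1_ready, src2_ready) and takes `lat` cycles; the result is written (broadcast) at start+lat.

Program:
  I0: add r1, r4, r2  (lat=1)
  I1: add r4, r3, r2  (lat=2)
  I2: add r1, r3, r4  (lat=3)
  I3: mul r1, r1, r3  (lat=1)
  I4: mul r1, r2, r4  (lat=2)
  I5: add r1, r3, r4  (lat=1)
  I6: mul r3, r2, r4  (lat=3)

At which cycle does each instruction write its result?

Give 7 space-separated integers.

I0 add r1: issue@1 deps=(None,None) exec_start@1 write@2
I1 add r4: issue@2 deps=(None,None) exec_start@2 write@4
I2 add r1: issue@3 deps=(None,1) exec_start@4 write@7
I3 mul r1: issue@4 deps=(2,None) exec_start@7 write@8
I4 mul r1: issue@5 deps=(None,1) exec_start@5 write@7
I5 add r1: issue@6 deps=(None,1) exec_start@6 write@7
I6 mul r3: issue@7 deps=(None,1) exec_start@7 write@10

Answer: 2 4 7 8 7 7 10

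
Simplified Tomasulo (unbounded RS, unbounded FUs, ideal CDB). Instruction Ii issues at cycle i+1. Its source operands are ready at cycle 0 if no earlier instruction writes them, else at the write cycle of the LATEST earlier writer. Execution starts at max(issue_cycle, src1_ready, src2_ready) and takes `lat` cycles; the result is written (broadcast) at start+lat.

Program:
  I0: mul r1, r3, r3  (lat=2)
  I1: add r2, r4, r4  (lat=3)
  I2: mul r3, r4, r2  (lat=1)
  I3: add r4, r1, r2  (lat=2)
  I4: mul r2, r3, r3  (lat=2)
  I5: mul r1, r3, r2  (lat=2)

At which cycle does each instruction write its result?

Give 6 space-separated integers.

I0 mul r1: issue@1 deps=(None,None) exec_start@1 write@3
I1 add r2: issue@2 deps=(None,None) exec_start@2 write@5
I2 mul r3: issue@3 deps=(None,1) exec_start@5 write@6
I3 add r4: issue@4 deps=(0,1) exec_start@5 write@7
I4 mul r2: issue@5 deps=(2,2) exec_start@6 write@8
I5 mul r1: issue@6 deps=(2,4) exec_start@8 write@10

Answer: 3 5 6 7 8 10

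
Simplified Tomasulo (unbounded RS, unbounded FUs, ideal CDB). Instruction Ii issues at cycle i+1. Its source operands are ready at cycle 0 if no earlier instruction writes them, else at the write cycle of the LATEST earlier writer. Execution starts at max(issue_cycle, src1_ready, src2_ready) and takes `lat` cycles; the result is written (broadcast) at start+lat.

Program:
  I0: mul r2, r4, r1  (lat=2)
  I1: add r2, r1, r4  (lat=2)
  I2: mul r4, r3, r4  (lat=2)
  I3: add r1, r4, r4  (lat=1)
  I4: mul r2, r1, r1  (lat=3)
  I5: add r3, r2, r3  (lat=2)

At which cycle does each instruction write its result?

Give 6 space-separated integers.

Answer: 3 4 5 6 9 11

Derivation:
I0 mul r2: issue@1 deps=(None,None) exec_start@1 write@3
I1 add r2: issue@2 deps=(None,None) exec_start@2 write@4
I2 mul r4: issue@3 deps=(None,None) exec_start@3 write@5
I3 add r1: issue@4 deps=(2,2) exec_start@5 write@6
I4 mul r2: issue@5 deps=(3,3) exec_start@6 write@9
I5 add r3: issue@6 deps=(4,None) exec_start@9 write@11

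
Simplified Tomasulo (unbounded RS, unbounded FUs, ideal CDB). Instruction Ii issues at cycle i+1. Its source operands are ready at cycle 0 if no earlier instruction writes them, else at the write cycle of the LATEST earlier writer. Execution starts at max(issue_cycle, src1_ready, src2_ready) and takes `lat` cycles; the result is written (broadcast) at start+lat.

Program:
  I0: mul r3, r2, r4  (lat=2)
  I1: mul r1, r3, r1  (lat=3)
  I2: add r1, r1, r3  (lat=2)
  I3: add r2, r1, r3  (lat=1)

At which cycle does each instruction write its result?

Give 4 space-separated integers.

Answer: 3 6 8 9

Derivation:
I0 mul r3: issue@1 deps=(None,None) exec_start@1 write@3
I1 mul r1: issue@2 deps=(0,None) exec_start@3 write@6
I2 add r1: issue@3 deps=(1,0) exec_start@6 write@8
I3 add r2: issue@4 deps=(2,0) exec_start@8 write@9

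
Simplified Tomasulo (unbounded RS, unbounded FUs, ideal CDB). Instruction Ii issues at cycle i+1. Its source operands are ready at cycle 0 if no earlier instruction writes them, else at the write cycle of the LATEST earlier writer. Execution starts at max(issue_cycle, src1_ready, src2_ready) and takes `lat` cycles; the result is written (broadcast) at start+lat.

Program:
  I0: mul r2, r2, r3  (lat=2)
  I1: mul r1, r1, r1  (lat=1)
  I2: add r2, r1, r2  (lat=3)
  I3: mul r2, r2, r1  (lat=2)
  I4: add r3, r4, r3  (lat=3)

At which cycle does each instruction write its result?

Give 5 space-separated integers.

I0 mul r2: issue@1 deps=(None,None) exec_start@1 write@3
I1 mul r1: issue@2 deps=(None,None) exec_start@2 write@3
I2 add r2: issue@3 deps=(1,0) exec_start@3 write@6
I3 mul r2: issue@4 deps=(2,1) exec_start@6 write@8
I4 add r3: issue@5 deps=(None,None) exec_start@5 write@8

Answer: 3 3 6 8 8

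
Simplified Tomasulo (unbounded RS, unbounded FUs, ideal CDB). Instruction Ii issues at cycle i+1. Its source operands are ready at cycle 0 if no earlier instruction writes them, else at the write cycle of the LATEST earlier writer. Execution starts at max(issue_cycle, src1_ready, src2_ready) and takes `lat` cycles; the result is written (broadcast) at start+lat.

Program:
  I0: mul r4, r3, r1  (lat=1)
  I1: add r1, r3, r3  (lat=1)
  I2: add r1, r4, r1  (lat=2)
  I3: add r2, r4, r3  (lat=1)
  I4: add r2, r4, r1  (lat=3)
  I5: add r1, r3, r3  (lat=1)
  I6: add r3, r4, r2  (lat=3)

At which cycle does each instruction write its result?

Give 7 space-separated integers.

I0 mul r4: issue@1 deps=(None,None) exec_start@1 write@2
I1 add r1: issue@2 deps=(None,None) exec_start@2 write@3
I2 add r1: issue@3 deps=(0,1) exec_start@3 write@5
I3 add r2: issue@4 deps=(0,None) exec_start@4 write@5
I4 add r2: issue@5 deps=(0,2) exec_start@5 write@8
I5 add r1: issue@6 deps=(None,None) exec_start@6 write@7
I6 add r3: issue@7 deps=(0,4) exec_start@8 write@11

Answer: 2 3 5 5 8 7 11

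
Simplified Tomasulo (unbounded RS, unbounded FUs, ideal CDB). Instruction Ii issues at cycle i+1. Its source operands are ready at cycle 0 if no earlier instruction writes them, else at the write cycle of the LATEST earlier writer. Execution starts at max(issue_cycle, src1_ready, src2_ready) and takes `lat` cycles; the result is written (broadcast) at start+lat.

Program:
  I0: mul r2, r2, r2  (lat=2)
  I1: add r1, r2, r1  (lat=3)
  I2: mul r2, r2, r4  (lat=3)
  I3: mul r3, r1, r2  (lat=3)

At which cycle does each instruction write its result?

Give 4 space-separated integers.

Answer: 3 6 6 9

Derivation:
I0 mul r2: issue@1 deps=(None,None) exec_start@1 write@3
I1 add r1: issue@2 deps=(0,None) exec_start@3 write@6
I2 mul r2: issue@3 deps=(0,None) exec_start@3 write@6
I3 mul r3: issue@4 deps=(1,2) exec_start@6 write@9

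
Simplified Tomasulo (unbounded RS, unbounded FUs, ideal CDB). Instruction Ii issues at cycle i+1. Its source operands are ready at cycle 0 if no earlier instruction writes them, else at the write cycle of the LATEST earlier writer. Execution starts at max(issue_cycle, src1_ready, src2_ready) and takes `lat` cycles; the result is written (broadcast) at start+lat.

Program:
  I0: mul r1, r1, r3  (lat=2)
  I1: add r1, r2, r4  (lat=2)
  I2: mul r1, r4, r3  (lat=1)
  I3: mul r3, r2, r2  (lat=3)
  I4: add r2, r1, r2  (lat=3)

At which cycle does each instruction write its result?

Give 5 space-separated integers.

Answer: 3 4 4 7 8

Derivation:
I0 mul r1: issue@1 deps=(None,None) exec_start@1 write@3
I1 add r1: issue@2 deps=(None,None) exec_start@2 write@4
I2 mul r1: issue@3 deps=(None,None) exec_start@3 write@4
I3 mul r3: issue@4 deps=(None,None) exec_start@4 write@7
I4 add r2: issue@5 deps=(2,None) exec_start@5 write@8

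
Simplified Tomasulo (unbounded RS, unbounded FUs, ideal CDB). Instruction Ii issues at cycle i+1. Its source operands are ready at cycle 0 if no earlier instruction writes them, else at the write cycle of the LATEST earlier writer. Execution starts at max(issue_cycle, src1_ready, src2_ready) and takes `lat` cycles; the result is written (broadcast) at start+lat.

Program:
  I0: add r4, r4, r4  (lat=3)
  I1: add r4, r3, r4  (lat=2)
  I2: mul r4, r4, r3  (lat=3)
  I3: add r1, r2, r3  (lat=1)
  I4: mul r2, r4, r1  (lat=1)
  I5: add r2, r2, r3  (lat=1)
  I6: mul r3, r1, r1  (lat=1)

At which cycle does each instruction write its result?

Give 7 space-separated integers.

Answer: 4 6 9 5 10 11 8

Derivation:
I0 add r4: issue@1 deps=(None,None) exec_start@1 write@4
I1 add r4: issue@2 deps=(None,0) exec_start@4 write@6
I2 mul r4: issue@3 deps=(1,None) exec_start@6 write@9
I3 add r1: issue@4 deps=(None,None) exec_start@4 write@5
I4 mul r2: issue@5 deps=(2,3) exec_start@9 write@10
I5 add r2: issue@6 deps=(4,None) exec_start@10 write@11
I6 mul r3: issue@7 deps=(3,3) exec_start@7 write@8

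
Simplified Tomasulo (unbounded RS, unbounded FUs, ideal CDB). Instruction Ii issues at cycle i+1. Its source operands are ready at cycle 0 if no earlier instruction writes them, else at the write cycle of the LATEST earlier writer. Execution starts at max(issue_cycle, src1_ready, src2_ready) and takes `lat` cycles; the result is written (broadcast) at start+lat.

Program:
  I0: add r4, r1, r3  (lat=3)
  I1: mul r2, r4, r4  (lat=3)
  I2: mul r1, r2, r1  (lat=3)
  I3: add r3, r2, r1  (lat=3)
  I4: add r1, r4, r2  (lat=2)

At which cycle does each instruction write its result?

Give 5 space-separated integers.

I0 add r4: issue@1 deps=(None,None) exec_start@1 write@4
I1 mul r2: issue@2 deps=(0,0) exec_start@4 write@7
I2 mul r1: issue@3 deps=(1,None) exec_start@7 write@10
I3 add r3: issue@4 deps=(1,2) exec_start@10 write@13
I4 add r1: issue@5 deps=(0,1) exec_start@7 write@9

Answer: 4 7 10 13 9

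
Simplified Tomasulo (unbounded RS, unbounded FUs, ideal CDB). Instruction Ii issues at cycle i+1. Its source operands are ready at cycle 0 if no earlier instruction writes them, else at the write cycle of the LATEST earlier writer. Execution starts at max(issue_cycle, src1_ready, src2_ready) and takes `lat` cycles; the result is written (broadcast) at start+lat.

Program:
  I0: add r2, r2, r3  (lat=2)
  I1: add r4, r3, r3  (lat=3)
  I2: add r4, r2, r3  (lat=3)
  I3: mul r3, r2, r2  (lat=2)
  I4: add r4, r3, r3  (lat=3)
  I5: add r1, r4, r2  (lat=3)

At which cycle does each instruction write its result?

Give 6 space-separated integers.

Answer: 3 5 6 6 9 12

Derivation:
I0 add r2: issue@1 deps=(None,None) exec_start@1 write@3
I1 add r4: issue@2 deps=(None,None) exec_start@2 write@5
I2 add r4: issue@3 deps=(0,None) exec_start@3 write@6
I3 mul r3: issue@4 deps=(0,0) exec_start@4 write@6
I4 add r4: issue@5 deps=(3,3) exec_start@6 write@9
I5 add r1: issue@6 deps=(4,0) exec_start@9 write@12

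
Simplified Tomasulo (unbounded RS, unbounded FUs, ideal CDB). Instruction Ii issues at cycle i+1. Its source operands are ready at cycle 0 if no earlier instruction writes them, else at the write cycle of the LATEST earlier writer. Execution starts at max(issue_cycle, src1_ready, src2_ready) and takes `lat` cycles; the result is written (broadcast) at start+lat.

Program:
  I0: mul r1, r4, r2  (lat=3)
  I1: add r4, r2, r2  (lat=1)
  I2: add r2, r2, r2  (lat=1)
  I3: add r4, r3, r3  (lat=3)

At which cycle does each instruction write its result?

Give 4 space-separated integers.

I0 mul r1: issue@1 deps=(None,None) exec_start@1 write@4
I1 add r4: issue@2 deps=(None,None) exec_start@2 write@3
I2 add r2: issue@3 deps=(None,None) exec_start@3 write@4
I3 add r4: issue@4 deps=(None,None) exec_start@4 write@7

Answer: 4 3 4 7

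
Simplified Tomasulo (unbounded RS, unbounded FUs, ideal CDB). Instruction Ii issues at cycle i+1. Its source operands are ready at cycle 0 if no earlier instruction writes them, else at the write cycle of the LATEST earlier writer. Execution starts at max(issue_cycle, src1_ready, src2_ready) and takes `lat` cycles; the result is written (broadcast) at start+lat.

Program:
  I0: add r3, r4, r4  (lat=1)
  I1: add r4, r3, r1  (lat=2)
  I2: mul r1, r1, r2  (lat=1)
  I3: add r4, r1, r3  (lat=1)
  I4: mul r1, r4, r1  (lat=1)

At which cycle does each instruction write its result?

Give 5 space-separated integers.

Answer: 2 4 4 5 6

Derivation:
I0 add r3: issue@1 deps=(None,None) exec_start@1 write@2
I1 add r4: issue@2 deps=(0,None) exec_start@2 write@4
I2 mul r1: issue@3 deps=(None,None) exec_start@3 write@4
I3 add r4: issue@4 deps=(2,0) exec_start@4 write@5
I4 mul r1: issue@5 deps=(3,2) exec_start@5 write@6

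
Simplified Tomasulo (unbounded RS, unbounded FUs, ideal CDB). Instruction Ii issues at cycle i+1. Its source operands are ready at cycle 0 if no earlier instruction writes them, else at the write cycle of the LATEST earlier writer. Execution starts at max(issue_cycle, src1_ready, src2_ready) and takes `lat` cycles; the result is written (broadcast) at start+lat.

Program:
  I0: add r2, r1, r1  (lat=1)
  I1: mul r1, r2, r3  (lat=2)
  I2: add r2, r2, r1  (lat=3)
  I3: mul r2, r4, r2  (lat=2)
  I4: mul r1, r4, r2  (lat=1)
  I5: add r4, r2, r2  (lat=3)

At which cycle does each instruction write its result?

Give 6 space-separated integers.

Answer: 2 4 7 9 10 12

Derivation:
I0 add r2: issue@1 deps=(None,None) exec_start@1 write@2
I1 mul r1: issue@2 deps=(0,None) exec_start@2 write@4
I2 add r2: issue@3 deps=(0,1) exec_start@4 write@7
I3 mul r2: issue@4 deps=(None,2) exec_start@7 write@9
I4 mul r1: issue@5 deps=(None,3) exec_start@9 write@10
I5 add r4: issue@6 deps=(3,3) exec_start@9 write@12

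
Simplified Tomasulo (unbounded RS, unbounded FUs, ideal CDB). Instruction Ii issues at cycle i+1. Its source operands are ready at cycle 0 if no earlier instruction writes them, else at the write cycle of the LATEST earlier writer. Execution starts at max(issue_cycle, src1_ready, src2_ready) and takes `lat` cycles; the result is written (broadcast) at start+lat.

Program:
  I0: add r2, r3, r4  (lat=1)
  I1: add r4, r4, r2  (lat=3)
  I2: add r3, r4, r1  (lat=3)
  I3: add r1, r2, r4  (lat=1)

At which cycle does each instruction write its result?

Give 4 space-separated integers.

Answer: 2 5 8 6

Derivation:
I0 add r2: issue@1 deps=(None,None) exec_start@1 write@2
I1 add r4: issue@2 deps=(None,0) exec_start@2 write@5
I2 add r3: issue@3 deps=(1,None) exec_start@5 write@8
I3 add r1: issue@4 deps=(0,1) exec_start@5 write@6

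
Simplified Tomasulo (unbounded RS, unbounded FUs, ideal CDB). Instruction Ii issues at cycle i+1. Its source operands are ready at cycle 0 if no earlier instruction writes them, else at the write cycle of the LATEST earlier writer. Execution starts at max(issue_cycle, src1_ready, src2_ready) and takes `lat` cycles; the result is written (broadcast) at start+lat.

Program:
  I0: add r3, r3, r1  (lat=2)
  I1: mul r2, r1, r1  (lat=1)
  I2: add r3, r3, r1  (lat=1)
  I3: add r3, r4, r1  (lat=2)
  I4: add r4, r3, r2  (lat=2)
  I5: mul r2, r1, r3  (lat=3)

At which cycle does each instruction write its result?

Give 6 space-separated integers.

Answer: 3 3 4 6 8 9

Derivation:
I0 add r3: issue@1 deps=(None,None) exec_start@1 write@3
I1 mul r2: issue@2 deps=(None,None) exec_start@2 write@3
I2 add r3: issue@3 deps=(0,None) exec_start@3 write@4
I3 add r3: issue@4 deps=(None,None) exec_start@4 write@6
I4 add r4: issue@5 deps=(3,1) exec_start@6 write@8
I5 mul r2: issue@6 deps=(None,3) exec_start@6 write@9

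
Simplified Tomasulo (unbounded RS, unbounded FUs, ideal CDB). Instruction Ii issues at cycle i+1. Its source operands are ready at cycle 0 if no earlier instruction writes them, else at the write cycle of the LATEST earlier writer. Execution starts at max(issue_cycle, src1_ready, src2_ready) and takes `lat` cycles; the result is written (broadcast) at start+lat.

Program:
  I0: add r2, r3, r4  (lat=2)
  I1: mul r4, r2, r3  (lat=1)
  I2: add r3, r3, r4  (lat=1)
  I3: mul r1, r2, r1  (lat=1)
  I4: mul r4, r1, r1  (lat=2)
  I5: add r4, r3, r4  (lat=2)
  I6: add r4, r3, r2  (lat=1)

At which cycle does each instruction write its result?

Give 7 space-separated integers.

Answer: 3 4 5 5 7 9 8

Derivation:
I0 add r2: issue@1 deps=(None,None) exec_start@1 write@3
I1 mul r4: issue@2 deps=(0,None) exec_start@3 write@4
I2 add r3: issue@3 deps=(None,1) exec_start@4 write@5
I3 mul r1: issue@4 deps=(0,None) exec_start@4 write@5
I4 mul r4: issue@5 deps=(3,3) exec_start@5 write@7
I5 add r4: issue@6 deps=(2,4) exec_start@7 write@9
I6 add r4: issue@7 deps=(2,0) exec_start@7 write@8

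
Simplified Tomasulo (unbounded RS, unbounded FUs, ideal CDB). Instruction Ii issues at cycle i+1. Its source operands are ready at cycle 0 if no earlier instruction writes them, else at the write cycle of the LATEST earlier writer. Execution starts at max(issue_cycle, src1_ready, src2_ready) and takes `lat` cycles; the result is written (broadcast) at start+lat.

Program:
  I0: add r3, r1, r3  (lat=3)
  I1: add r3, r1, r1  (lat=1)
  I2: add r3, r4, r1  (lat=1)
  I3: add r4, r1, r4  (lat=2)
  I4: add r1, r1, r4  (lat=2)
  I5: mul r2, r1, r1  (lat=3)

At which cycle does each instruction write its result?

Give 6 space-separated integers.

I0 add r3: issue@1 deps=(None,None) exec_start@1 write@4
I1 add r3: issue@2 deps=(None,None) exec_start@2 write@3
I2 add r3: issue@3 deps=(None,None) exec_start@3 write@4
I3 add r4: issue@4 deps=(None,None) exec_start@4 write@6
I4 add r1: issue@5 deps=(None,3) exec_start@6 write@8
I5 mul r2: issue@6 deps=(4,4) exec_start@8 write@11

Answer: 4 3 4 6 8 11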